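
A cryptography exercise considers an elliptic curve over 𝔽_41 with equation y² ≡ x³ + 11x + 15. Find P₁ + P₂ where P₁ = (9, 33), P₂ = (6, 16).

(9, 33) + (6, 16). λ = (16 - 33)/(6 - 9) ≡ 24/38 mod 41. 38⁻¹ ≡ 27 (mod 41) since 38·27 = 1026 ≡ 1, so λ ≡ 33.
  x = λ² - 9 - 6 = 1089 - 15 ≡ 8; y = λ·(9 - 8) - 33 ≡ 0. → (8, 0)

(8, 0)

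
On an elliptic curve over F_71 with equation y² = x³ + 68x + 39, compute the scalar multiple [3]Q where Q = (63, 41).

Repeated addition: build up to 3Q.
2Q: tangent at (63, 41): λ = (3·63² + 68)/(2·41) ≡ 47/11. 11⁻¹ ≡ 13 (mod 71) since 11·13 = 143 ≡ 1, so λ ≡ 47·13 ≡ 43.
  x = λ² - 63 - 63 = 1849 - 126 ≡ 19; y = λ·(63 - 19) - 41 ≡ 5. → (19, 5)
3Q: (19, 5) + (63, 41). λ = (41 - 5)/(63 - 19) ≡ 36/44 mod 71. 44⁻¹ ≡ 21 (mod 71), so λ ≡ 46.
  x = λ² - 19 - 63 = 2116 - 82 ≡ 46; y = λ·(19 - 46) - 5 ≡ 31. → (46, 31)

(46, 31)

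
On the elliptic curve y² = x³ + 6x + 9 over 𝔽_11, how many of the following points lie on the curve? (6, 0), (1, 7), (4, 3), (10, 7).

2

(6, 0): 0² ≡ 0, rhs ≡ 8 → off.
(1, 7): 7² ≡ 5, rhs ≡ 5 → on.
(4, 3): 3² ≡ 9, rhs ≡ 9 → on.
(10, 7): 7² ≡ 5, rhs ≡ 2 → off.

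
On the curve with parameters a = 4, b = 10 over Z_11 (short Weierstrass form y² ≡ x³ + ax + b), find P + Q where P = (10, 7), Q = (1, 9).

(10, 7) + (1, 9). λ = (9 - 7)/(1 - 10) ≡ 2/2 mod 11. 2⁻¹ ≡ 6 (mod 11), so λ ≡ 1.
  x = λ² - 10 - 1 = 1 - 11 ≡ 1; y = λ·(10 - 1) - 7 ≡ 2. → (1, 2)

(1, 2)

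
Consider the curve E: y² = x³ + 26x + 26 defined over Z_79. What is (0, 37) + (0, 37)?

tangent at (0, 37): λ = (3·0² + 26)/(2·37) ≡ 26/74. 74⁻¹ ≡ 63 (mod 79) since 74·63 = 4662 ≡ 1, so λ ≡ 26·63 ≡ 58.
  x = λ² - 0 - 0 = 3364 - 0 ≡ 46; y = λ·(0 - 46) - 37 ≡ 60. → (46, 60)

(46, 60)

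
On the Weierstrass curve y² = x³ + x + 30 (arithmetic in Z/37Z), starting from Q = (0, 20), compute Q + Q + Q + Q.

(9, 18)

Repeated addition: build up to 4Q.
2Q: tangent at (0, 20): λ = (3·0² + 1)/(2·20) ≡ 1/3. 3⁻¹ ≡ 25 (mod 37), so λ ≡ 1·25 ≡ 25.
  x = λ² - 0 - 0 = 625 - 0 ≡ 33; y = λ·(0 - 33) - 20 ≡ 6. → (33, 6)
3Q: (33, 6) + (0, 20). λ = (20 - 6)/(0 - 33) ≡ 14/4 mod 37. 4⁻¹ ≡ 28 (mod 37), so λ ≡ 22.
  x = λ² - 33 - 0 = 484 - 33 ≡ 7; y = λ·(33 - 7) - 6 ≡ 11. → (7, 11)
4Q: (7, 11) + (0, 20). λ = (20 - 11)/(0 - 7) ≡ 9/30 mod 37. 30⁻¹ ≡ 21 (mod 37), so λ ≡ 4.
  x = λ² - 7 - 0 = 16 - 7 ≡ 9; y = λ·(7 - 9) - 11 ≡ 18. → (9, 18)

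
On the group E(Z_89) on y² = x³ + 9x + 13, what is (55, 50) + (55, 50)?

tangent at (55, 50): λ = (3·55² + 9)/(2·50) ≡ 6/11. 11⁻¹ ≡ 81 (mod 89) since 11·81 = 891 ≡ 1, so λ ≡ 6·81 ≡ 41.
  x = λ² - 55 - 55 = 1681 - 110 ≡ 58; y = λ·(55 - 58) - 50 ≡ 5. → (58, 5)

(58, 5)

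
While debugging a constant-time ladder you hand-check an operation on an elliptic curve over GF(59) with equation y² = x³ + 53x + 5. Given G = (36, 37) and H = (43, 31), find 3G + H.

(0, 51)

First 3G:
Repeated addition: build up to 3G.
2G: tangent at (36, 37): λ = (3·36² + 53)/(2·37) ≡ 47/15. 15⁻¹ ≡ 4 (mod 59), so λ ≡ 47·4 ≡ 11.
  x = λ² - 36 - 36 = 121 - 72 ≡ 49; y = λ·(36 - 49) - 37 ≡ 56. → (49, 56)
3G: (49, 56) + (36, 37). λ = (37 - 56)/(36 - 49) ≡ 40/46 mod 59. 46⁻¹ ≡ 9 (mod 59) since 46·9 = 414 ≡ 1, so λ ≡ 6.
  x = λ² - 49 - 36 = 36 - 85 ≡ 10; y = λ·(49 - 10) - 56 ≡ 1. → (10, 1)
3G = (10, 1).
Finally 3G + H:
(10, 1) + (43, 31). λ = (31 - 1)/(43 - 10) ≡ 30/33 mod 59. 33⁻¹ ≡ 34 (mod 59), so λ ≡ 17.
  x = λ² - 10 - 43 = 289 - 53 ≡ 0; y = λ·(10 - 0) - 1 ≡ 51. → (0, 51)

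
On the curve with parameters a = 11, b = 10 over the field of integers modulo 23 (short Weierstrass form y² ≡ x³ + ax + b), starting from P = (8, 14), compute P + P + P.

(13, 2)

Repeated addition: build up to 3P.
2P: tangent at (8, 14): λ = (3·8² + 11)/(2·14) ≡ 19/5. 5⁻¹ ≡ 14 (mod 23) since 5·14 = 70 ≡ 1, so λ ≡ 19·14 ≡ 13.
  x = λ² - 8 - 8 = 169 - 16 ≡ 15; y = λ·(8 - 15) - 14 ≡ 10. → (15, 10)
3P: (15, 10) + (8, 14). λ = (14 - 10)/(8 - 15) ≡ 4/16 mod 23. 16⁻¹ ≡ 13 (mod 23), so λ ≡ 6.
  x = λ² - 15 - 8 = 36 - 23 ≡ 13; y = λ·(15 - 13) - 10 ≡ 2. → (13, 2)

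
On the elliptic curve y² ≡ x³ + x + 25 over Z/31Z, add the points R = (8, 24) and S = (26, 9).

(2, 2)

(8, 24) + (26, 9). λ = (9 - 24)/(26 - 8) ≡ 16/18 mod 31. 18⁻¹ ≡ 19 (mod 31), so λ ≡ 25.
  x = λ² - 8 - 26 = 625 - 34 ≡ 2; y = λ·(8 - 2) - 24 ≡ 2. → (2, 2)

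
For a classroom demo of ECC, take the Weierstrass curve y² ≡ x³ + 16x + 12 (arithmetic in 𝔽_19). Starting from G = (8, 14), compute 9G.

Repeated addition: build up to 9G.
2G: tangent at (8, 14): λ = (3·8² + 16)/(2·14) ≡ 18/9. 9⁻¹ ≡ 17 (mod 19), so λ ≡ 18·17 ≡ 2.
  x = λ² - 8 - 8 = 4 - 16 ≡ 7; y = λ·(8 - 7) - 14 ≡ 7. → (7, 7)
3G: (7, 7) + (8, 14). λ = (14 - 7)/(8 - 7) ≡ 7/1 mod 19. 1⁻¹ ≡ 1 (mod 19), so λ ≡ 7.
  x = λ² - 7 - 8 = 49 - 15 ≡ 15; y = λ·(7 - 15) - 7 ≡ 13. → (15, 13)
4G: (15, 13) + (8, 14). λ = (14 - 13)/(8 - 15) ≡ 1/12 mod 19. 12⁻¹ ≡ 8 (mod 19) since 12·8 = 96 ≡ 1, so λ ≡ 8.
  x = λ² - 15 - 8 = 64 - 23 ≡ 3; y = λ·(15 - 3) - 13 ≡ 7. → (3, 7)
5G: (3, 7) + (8, 14). λ = (14 - 7)/(8 - 3) ≡ 7/5 mod 19. 5⁻¹ ≡ 4 (mod 19) since 5·4 = 20 ≡ 1, so λ ≡ 9.
  x = λ² - 3 - 8 = 81 - 11 ≡ 13; y = λ·(3 - 13) - 7 ≡ 17. → (13, 17)
6G: (13, 17) + (8, 14). λ = (14 - 17)/(8 - 13) ≡ 16/14 mod 19. 14⁻¹ ≡ 15 (mod 19) since 14·15 = 210 ≡ 1, so λ ≡ 12.
  x = λ² - 13 - 8 = 144 - 21 ≡ 9; y = λ·(13 - 9) - 17 ≡ 12. → (9, 12)
7G: (9, 12) + (8, 14). λ = (14 - 12)/(8 - 9) ≡ 2/18 mod 19. 18⁻¹ ≡ 18 (mod 19), so λ ≡ 17.
  x = λ² - 9 - 8 = 289 - 17 ≡ 6; y = λ·(9 - 6) - 12 ≡ 1. → (6, 1)
8G: (6, 1) + (8, 14). λ = (14 - 1)/(8 - 6) ≡ 13/2 mod 19. 2⁻¹ ≡ 10 (mod 19) since 2·10 = 20 ≡ 1, so λ ≡ 16.
  x = λ² - 6 - 8 = 256 - 14 ≡ 14; y = λ·(6 - 14) - 1 ≡ 4. → (14, 4)
9G: (14, 4) + (8, 14). λ = (14 - 4)/(8 - 14) ≡ 10/13 mod 19. 13⁻¹ ≡ 3 (mod 19) since 13·3 = 39 ≡ 1, so λ ≡ 11.
  x = λ² - 14 - 8 = 121 - 22 ≡ 4; y = λ·(14 - 4) - 4 ≡ 11. → (4, 11)

(4, 11)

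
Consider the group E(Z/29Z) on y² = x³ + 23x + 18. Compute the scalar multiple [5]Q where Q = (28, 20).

Repeated addition: build up to 5Q.
2Q: tangent at (28, 20): λ = (3·28² + 23)/(2·20) ≡ 26/11. 11⁻¹ ≡ 8 (mod 29) since 11·8 = 88 ≡ 1, so λ ≡ 26·8 ≡ 5.
  x = λ² - 28 - 28 = 25 - 56 ≡ 27; y = λ·(28 - 27) - 20 ≡ 14. → (27, 14)
3Q: (27, 14) + (28, 20). λ = (20 - 14)/(28 - 27) ≡ 6/1 mod 29. 1⁻¹ ≡ 1 (mod 29), so λ ≡ 6.
  x = λ² - 27 - 28 = 36 - 55 ≡ 10; y = λ·(27 - 10) - 14 ≡ 1. → (10, 1)
4Q: (10, 1) + (28, 20). λ = (20 - 1)/(28 - 10) ≡ 19/18 mod 29. 18⁻¹ ≡ 21 (mod 29), so λ ≡ 22.
  x = λ² - 10 - 28 = 484 - 38 ≡ 11; y = λ·(10 - 11) - 1 ≡ 6. → (11, 6)
5Q: (11, 6) + (28, 20). λ = (20 - 6)/(28 - 11) ≡ 14/17 mod 29. 17⁻¹ ≡ 12 (mod 29) since 17·12 = 204 ≡ 1, so λ ≡ 23.
  x = λ² - 11 - 28 = 529 - 39 ≡ 26; y = λ·(11 - 26) - 6 ≡ 26. → (26, 26)

(26, 26)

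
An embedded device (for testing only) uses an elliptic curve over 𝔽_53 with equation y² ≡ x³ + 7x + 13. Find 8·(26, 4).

(9, 40)

Write P = (26, 4).
Repeated addition: build up to 8P.
2P: tangent at (26, 4): λ = (3·26² + 7)/(2·4) ≡ 21/8. 8⁻¹ ≡ 20 (mod 53), so λ ≡ 21·20 ≡ 49.
  x = λ² - 26 - 26 = 2401 - 52 ≡ 17; y = λ·(26 - 17) - 4 ≡ 13. → (17, 13)
3P: (17, 13) + (26, 4). λ = (4 - 13)/(26 - 17) ≡ 44/9 mod 53. 9⁻¹ ≡ 6 (mod 53), so λ ≡ 52.
  x = λ² - 17 - 26 = 2704 - 43 ≡ 11; y = λ·(17 - 11) - 13 ≡ 34. → (11, 34)
4P: (11, 34) + (26, 4). λ = (4 - 34)/(26 - 11) ≡ 23/15 mod 53. 15⁻¹ ≡ 46 (mod 53), so λ ≡ 51.
  x = λ² - 11 - 26 = 2601 - 37 ≡ 20; y = λ·(11 - 20) - 34 ≡ 37. → (20, 37)
5P: (20, 37) + (26, 4). λ = (4 - 37)/(26 - 20) ≡ 20/6 mod 53. 6⁻¹ ≡ 9 (mod 53), so λ ≡ 21.
  x = λ² - 20 - 26 = 441 - 46 ≡ 24; y = λ·(20 - 24) - 37 ≡ 38. → (24, 38)
6P: (24, 38) + (26, 4). λ = (4 - 38)/(26 - 24) ≡ 19/2 mod 53. 2⁻¹ ≡ 27 (mod 53) since 2·27 = 54 ≡ 1, so λ ≡ 36.
  x = λ² - 24 - 26 = 1296 - 50 ≡ 27; y = λ·(24 - 27) - 38 ≡ 13. → (27, 13)
7P: (27, 13) + (26, 4). λ = (4 - 13)/(26 - 27) ≡ 44/52 mod 53. 52⁻¹ ≡ 52 (mod 53), so λ ≡ 9.
  x = λ² - 27 - 26 = 81 - 53 ≡ 28; y = λ·(27 - 28) - 13 ≡ 31. → (28, 31)
8P: (28, 31) + (26, 4). λ = (4 - 31)/(26 - 28) ≡ 26/51 mod 53. 51⁻¹ ≡ 26 (mod 53), so λ ≡ 40.
  x = λ² - 28 - 26 = 1600 - 54 ≡ 9; y = λ·(28 - 9) - 31 ≡ 40. → (9, 40)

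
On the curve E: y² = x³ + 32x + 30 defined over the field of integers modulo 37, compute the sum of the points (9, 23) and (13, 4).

(26, 30)

(9, 23) + (13, 4). λ = (4 - 23)/(13 - 9) ≡ 18/4 mod 37. 4⁻¹ ≡ 28 (mod 37), so λ ≡ 23.
  x = λ² - 9 - 13 = 529 - 22 ≡ 26; y = λ·(9 - 26) - 23 ≡ 30. → (26, 30)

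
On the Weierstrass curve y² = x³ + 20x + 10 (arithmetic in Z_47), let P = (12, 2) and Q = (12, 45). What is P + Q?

O

The two points share x = 12 and their y-coordinates satisfy 2 + 45 ≡ 0 (mod 47), so they are inverses. Their sum is 𝒪.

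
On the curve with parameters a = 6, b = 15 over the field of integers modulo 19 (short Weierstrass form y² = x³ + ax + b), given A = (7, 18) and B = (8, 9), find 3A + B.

First 3A:
Repeated addition: build up to 3A.
2A: tangent at (7, 18): λ = (3·7² + 6)/(2·18) ≡ 1/17. 17⁻¹ ≡ 9 (mod 19) since 17·9 = 153 ≡ 1, so λ ≡ 1·9 ≡ 9.
  x = λ² - 7 - 7 = 81 - 14 ≡ 10; y = λ·(7 - 10) - 18 ≡ 12. → (10, 12)
3A: (10, 12) + (7, 18). λ = (18 - 12)/(7 - 10) ≡ 6/16 mod 19. 16⁻¹ ≡ 6 (mod 19), so λ ≡ 17.
  x = λ² - 10 - 7 = 289 - 17 ≡ 6; y = λ·(10 - 6) - 12 ≡ 18. → (6, 18)
3A = (6, 18).
Finally 3A + B:
(6, 18) + (8, 9). λ = (9 - 18)/(8 - 6) ≡ 10/2 mod 19. 2⁻¹ ≡ 10 (mod 19), so λ ≡ 5.
  x = λ² - 6 - 8 = 25 - 14 ≡ 11; y = λ·(6 - 11) - 18 ≡ 14. → (11, 14)

(11, 14)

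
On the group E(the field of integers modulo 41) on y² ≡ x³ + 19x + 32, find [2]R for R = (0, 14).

tangent at (0, 14): λ = (3·0² + 19)/(2·14) ≡ 19/28. 28⁻¹ ≡ 22 (mod 41), so λ ≡ 19·22 ≡ 8.
  x = λ² - 0 - 0 = 64 - 0 ≡ 23; y = λ·(0 - 23) - 14 ≡ 7. → (23, 7)

(23, 7)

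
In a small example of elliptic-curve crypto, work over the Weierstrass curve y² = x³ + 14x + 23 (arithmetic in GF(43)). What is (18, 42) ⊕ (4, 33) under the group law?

(19, 28)

(18, 42) + (4, 33). λ = (33 - 42)/(4 - 18) ≡ 34/29 mod 43. 29⁻¹ ≡ 3 (mod 43), so λ ≡ 16.
  x = λ² - 18 - 4 = 256 - 22 ≡ 19; y = λ·(18 - 19) - 42 ≡ 28. → (19, 28)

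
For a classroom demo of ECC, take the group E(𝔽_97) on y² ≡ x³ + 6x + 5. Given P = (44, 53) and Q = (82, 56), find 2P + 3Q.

(31, 94)

First 2P:
Repeated addition: build up to 2P.
2P: tangent at (44, 53): λ = (3·44² + 6)/(2·53) ≡ 91/9. 9⁻¹ ≡ 54 (mod 97), so λ ≡ 91·54 ≡ 64.
  x = λ² - 44 - 44 = 4096 - 88 ≡ 31; y = λ·(44 - 31) - 53 ≡ 3. → (31, 3)
2P = (31, 3).
Next 3Q:
Repeated addition: build up to 3Q.
2Q: tangent at (82, 56): λ = (3·82² + 6)/(2·56) ≡ 2/15. 15⁻¹ ≡ 13 (mod 97), so λ ≡ 2·13 ≡ 26.
  x = λ² - 82 - 82 = 676 - 164 ≡ 27; y = λ·(82 - 27) - 56 ≡ 16. → (27, 16)
3Q: (27, 16) + (82, 56). λ = (56 - 16)/(82 - 27) ≡ 40/55 mod 97. 55⁻¹ ≡ 30 (mod 97) since 55·30 = 1650 ≡ 1, so λ ≡ 36.
  x = λ² - 27 - 82 = 1296 - 109 ≡ 23; y = λ·(27 - 23) - 16 ≡ 31. → (23, 31)
3Q = (23, 31).
Finally 2P + 3Q:
(31, 3) + (23, 31). λ = (31 - 3)/(23 - 31) ≡ 28/89 mod 97. 89⁻¹ ≡ 12 (mod 97), so λ ≡ 45.
  x = λ² - 31 - 23 = 2025 - 54 ≡ 31; y = λ·(31 - 31) - 3 ≡ 94. → (31, 94)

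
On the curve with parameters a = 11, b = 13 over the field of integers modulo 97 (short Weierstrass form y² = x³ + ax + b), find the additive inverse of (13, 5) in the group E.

-(13, 5) = (13, -5 mod 97) = (13, 92).

(13, 92)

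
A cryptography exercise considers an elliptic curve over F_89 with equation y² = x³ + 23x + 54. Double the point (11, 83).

tangent at (11, 83): λ = (3·11² + 23)/(2·83) ≡ 30/77. 77⁻¹ ≡ 37 (mod 89) since 77·37 = 2849 ≡ 1, so λ ≡ 30·37 ≡ 42.
  x = λ² - 11 - 11 = 1764 - 22 ≡ 51; y = λ·(11 - 51) - 83 ≡ 17. → (51, 17)

(51, 17)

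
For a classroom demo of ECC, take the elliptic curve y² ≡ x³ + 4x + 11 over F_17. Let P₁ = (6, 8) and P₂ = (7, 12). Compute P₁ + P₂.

(6, 8) + (7, 12). λ = (12 - 8)/(7 - 6) ≡ 4/1 mod 17. 1⁻¹ ≡ 1 (mod 17), so λ ≡ 4.
  x = λ² - 6 - 7 = 16 - 13 ≡ 3; y = λ·(6 - 3) - 8 ≡ 4. → (3, 4)

(3, 4)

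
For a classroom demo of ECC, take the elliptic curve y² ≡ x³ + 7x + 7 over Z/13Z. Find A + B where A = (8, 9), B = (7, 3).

(8, 9) + (7, 3). λ = (3 - 9)/(7 - 8) ≡ 7/12 mod 13. 12⁻¹ ≡ 12 (mod 13) since 12·12 = 144 ≡ 1, so λ ≡ 6.
  x = λ² - 8 - 7 = 36 - 15 ≡ 8; y = λ·(8 - 8) - 9 ≡ 4. → (8, 4)

(8, 4)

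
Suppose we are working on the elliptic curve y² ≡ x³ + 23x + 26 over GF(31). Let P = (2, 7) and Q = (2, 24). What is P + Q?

The two points share x = 2 and their y-coordinates satisfy 7 + 24 ≡ 0 (mod 31), so they are inverses. Their sum is O.

O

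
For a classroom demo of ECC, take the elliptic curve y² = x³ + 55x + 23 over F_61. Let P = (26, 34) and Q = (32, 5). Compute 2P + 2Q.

(59, 24)

First 2P:
Repeated addition: build up to 2P.
2P: tangent at (26, 34): λ = (3·26² + 55)/(2·34) ≡ 9/7. 7⁻¹ ≡ 35 (mod 61), so λ ≡ 9·35 ≡ 10.
  x = λ² - 26 - 26 = 100 - 52 ≡ 48; y = λ·(26 - 48) - 34 ≡ 51. → (48, 51)
2P = (48, 51).
Next 2Q:
Repeated addition: build up to 2Q.
2Q: tangent at (32, 5): λ = (3·32² + 55)/(2·5) ≡ 16/10. 10⁻¹ ≡ 55 (mod 61), so λ ≡ 16·55 ≡ 26.
  x = λ² - 32 - 32 = 676 - 64 ≡ 2; y = λ·(32 - 2) - 5 ≡ 43. → (2, 43)
2Q = (2, 43).
Finally 2P + 2Q:
(48, 51) + (2, 43). λ = (43 - 51)/(2 - 48) ≡ 53/15 mod 61. 15⁻¹ ≡ 57 (mod 61) since 15·57 = 855 ≡ 1, so λ ≡ 32.
  x = λ² - 48 - 2 = 1024 - 50 ≡ 59; y = λ·(48 - 59) - 51 ≡ 24. → (59, 24)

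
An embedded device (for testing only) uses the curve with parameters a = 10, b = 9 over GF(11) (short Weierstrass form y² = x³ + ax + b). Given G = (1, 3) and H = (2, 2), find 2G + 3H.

(9, 6)

First 2G:
Repeated addition: build up to 2G.
2G: tangent at (1, 3): λ = (3·1² + 10)/(2·3) ≡ 2/6. 6⁻¹ ≡ 2 (mod 11), so λ ≡ 2·2 ≡ 4.
  x = λ² - 1 - 1 = 16 - 2 ≡ 3; y = λ·(1 - 3) - 3 ≡ 0. → (3, 0)
2G = (3, 0).
Next 3H:
Repeated addition: build up to 3H.
2H: tangent at (2, 2): λ = (3·2² + 10)/(2·2) ≡ 0/4. 4⁻¹ ≡ 3 (mod 11) since 4·3 = 12 ≡ 1, so λ ≡ 0·3 ≡ 0.
  x = λ² - 2 - 2 = 0 - 4 ≡ 7; y = λ·(2 - 7) - 2 ≡ 9. → (7, 9)
3H: (7, 9) + (2, 2). λ = (2 - 9)/(2 - 7) ≡ 4/6 mod 11. 6⁻¹ ≡ 2 (mod 11) since 6·2 = 12 ≡ 1, so λ ≡ 8.
  x = λ² - 7 - 2 = 64 - 9 ≡ 0; y = λ·(7 - 0) - 9 ≡ 3. → (0, 3)
3H = (0, 3).
Finally 2G + 3H:
(3, 0) + (0, 3). λ = (3 - 0)/(0 - 3) ≡ 3/8 mod 11. 8⁻¹ ≡ 7 (mod 11) since 8·7 = 56 ≡ 1, so λ ≡ 10.
  x = λ² - 3 - 0 = 100 - 3 ≡ 9; y = λ·(3 - 9) - 0 ≡ 6. → (9, 6)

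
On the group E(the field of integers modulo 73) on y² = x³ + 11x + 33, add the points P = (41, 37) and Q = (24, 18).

(58, 17)

(41, 37) + (24, 18). λ = (18 - 37)/(24 - 41) ≡ 54/56 mod 73. 56⁻¹ ≡ 30 (mod 73), so λ ≡ 14.
  x = λ² - 41 - 24 = 196 - 65 ≡ 58; y = λ·(41 - 58) - 37 ≡ 17. → (58, 17)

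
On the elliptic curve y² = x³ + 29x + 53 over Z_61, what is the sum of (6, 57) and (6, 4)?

The two points share x = 6 and their y-coordinates satisfy 57 + 4 ≡ 0 (mod 61), so they are inverses. Their sum is O.

O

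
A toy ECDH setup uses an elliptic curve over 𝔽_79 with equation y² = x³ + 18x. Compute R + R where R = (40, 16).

(25, 65)

tangent at (40, 16): λ = (3·40² + 18)/(2·16) ≡ 78/32. 32⁻¹ ≡ 42 (mod 79), so λ ≡ 78·42 ≡ 37.
  x = λ² - 40 - 40 = 1369 - 80 ≡ 25; y = λ·(40 - 25) - 16 ≡ 65. → (25, 65)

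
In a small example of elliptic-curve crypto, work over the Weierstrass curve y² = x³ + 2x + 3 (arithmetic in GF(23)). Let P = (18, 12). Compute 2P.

(5, 0)

tangent at (18, 12): λ = (3·18² + 2)/(2·12) ≡ 8/1. 1⁻¹ ≡ 1 (mod 23) since 1·1 = 1 ≡ 1, so λ ≡ 8·1 ≡ 8.
  x = λ² - 18 - 18 = 64 - 36 ≡ 5; y = λ·(18 - 5) - 12 ≡ 0. → (5, 0)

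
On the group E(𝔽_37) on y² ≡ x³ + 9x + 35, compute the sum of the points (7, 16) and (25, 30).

(7, 16) + (25, 30). λ = (30 - 16)/(25 - 7) ≡ 14/18 mod 37. 18⁻¹ ≡ 35 (mod 37) since 18·35 = 630 ≡ 1, so λ ≡ 9.
  x = λ² - 7 - 25 = 81 - 32 ≡ 12; y = λ·(7 - 12) - 16 ≡ 13. → (12, 13)

(12, 13)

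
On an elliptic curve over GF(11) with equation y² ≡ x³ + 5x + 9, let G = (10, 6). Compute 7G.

Repeated addition: build up to 7G.
2G: tangent at (10, 6): λ = (3·10² + 5)/(2·6) ≡ 8/1. 1⁻¹ ≡ 1 (mod 11), so λ ≡ 8·1 ≡ 8.
  x = λ² - 10 - 10 = 64 - 20 ≡ 0; y = λ·(10 - 0) - 6 ≡ 8. → (0, 8)
3G: (0, 8) + (10, 6). λ = (6 - 8)/(10 - 0) ≡ 9/10 mod 11. 10⁻¹ ≡ 10 (mod 11), so λ ≡ 2.
  x = λ² - 0 - 10 = 4 - 10 ≡ 5; y = λ·(0 - 5) - 8 ≡ 4. → (5, 4)
4G: (5, 4) + (10, 6). λ = (6 - 4)/(10 - 5) ≡ 2/5 mod 11. 5⁻¹ ≡ 9 (mod 11) since 5·9 = 45 ≡ 1, so λ ≡ 7.
  x = λ² - 5 - 10 = 49 - 15 ≡ 1; y = λ·(5 - 1) - 4 ≡ 2. → (1, 2)
5G: (1, 2) + (10, 6). λ = (6 - 2)/(10 - 1) ≡ 4/9 mod 11. 9⁻¹ ≡ 5 (mod 11) since 9·5 = 45 ≡ 1, so λ ≡ 9.
  x = λ² - 1 - 10 = 81 - 11 ≡ 4; y = λ·(1 - 4) - 2 ≡ 4. → (4, 4)
6G: (4, 4) + (10, 6). λ = (6 - 4)/(10 - 4) ≡ 2/6 mod 11. 6⁻¹ ≡ 2 (mod 11), so λ ≡ 4.
  x = λ² - 4 - 10 = 16 - 14 ≡ 2; y = λ·(4 - 2) - 4 ≡ 4. → (2, 4)
7G: (2, 4) + (10, 6). λ = (6 - 4)/(10 - 2) ≡ 2/8 mod 11. 8⁻¹ ≡ 7 (mod 11), so λ ≡ 3.
  x = λ² - 2 - 10 = 9 - 12 ≡ 8; y = λ·(2 - 8) - 4 ≡ 0. → (8, 0)

(8, 0)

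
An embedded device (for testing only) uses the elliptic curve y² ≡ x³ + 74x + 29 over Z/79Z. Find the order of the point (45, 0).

2

2P: (45, 0) + (45, 0): same x and y₁ ≡ -y₂, so the sum is ∞.
2P = ∞, so the order is 2.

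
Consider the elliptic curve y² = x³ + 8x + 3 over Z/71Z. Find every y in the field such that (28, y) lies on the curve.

13, 58

x³ + 8x + 3 = 22179 ≡ 27 (mod 71).
Square roots of 27 mod 71: 13 and 58 (since 13² = 169 ≡ 27).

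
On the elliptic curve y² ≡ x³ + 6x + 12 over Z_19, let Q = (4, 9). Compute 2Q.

tangent at (4, 9): λ = (3·4² + 6)/(2·9) ≡ 16/18. 18⁻¹ ≡ 18 (mod 19), so λ ≡ 16·18 ≡ 3.
  x = λ² - 4 - 4 = 9 - 8 ≡ 1; y = λ·(4 - 1) - 9 ≡ 0. → (1, 0)

(1, 0)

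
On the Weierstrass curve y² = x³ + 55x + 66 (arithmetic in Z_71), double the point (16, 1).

tangent at (16, 1): λ = (3·16² + 55)/(2·1) ≡ 42/2. 2⁻¹ ≡ 36 (mod 71) since 2·36 = 72 ≡ 1, so λ ≡ 42·36 ≡ 21.
  x = λ² - 16 - 16 = 441 - 32 ≡ 54; y = λ·(16 - 54) - 1 ≡ 53. → (54, 53)

(54, 53)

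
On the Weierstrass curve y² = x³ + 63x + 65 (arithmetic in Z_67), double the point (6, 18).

tangent at (6, 18): λ = (3·6² + 63)/(2·18) ≡ 37/36. 36⁻¹ ≡ 54 (mod 67) since 36·54 = 1944 ≡ 1, so λ ≡ 37·54 ≡ 55.
  x = λ² - 6 - 6 = 3025 - 12 ≡ 65; y = λ·(6 - 65) - 18 ≡ 20. → (65, 20)

(65, 20)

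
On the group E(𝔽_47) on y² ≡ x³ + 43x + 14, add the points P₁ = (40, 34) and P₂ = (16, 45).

(40, 34) + (16, 45). λ = (45 - 34)/(16 - 40) ≡ 11/23 mod 47. 23⁻¹ ≡ 45 (mod 47), so λ ≡ 25.
  x = λ² - 40 - 16 = 625 - 56 ≡ 5; y = λ·(40 - 5) - 34 ≡ 42. → (5, 42)

(5, 42)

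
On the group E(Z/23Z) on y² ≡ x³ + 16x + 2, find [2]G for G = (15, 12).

tangent at (15, 12): λ = (3·15² + 16)/(2·12) ≡ 1/1. 1⁻¹ ≡ 1 (mod 23) since 1·1 = 1 ≡ 1, so λ ≡ 1·1 ≡ 1.
  x = λ² - 15 - 15 = 1 - 30 ≡ 17; y = λ·(15 - 17) - 12 ≡ 9. → (17, 9)

(17, 9)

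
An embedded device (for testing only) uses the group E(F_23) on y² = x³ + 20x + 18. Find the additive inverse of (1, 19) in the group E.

(1, 4)

-(1, 19) = (1, -19 mod 23) = (1, 4).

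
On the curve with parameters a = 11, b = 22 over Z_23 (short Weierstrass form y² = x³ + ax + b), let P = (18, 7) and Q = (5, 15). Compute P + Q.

(18, 7) + (5, 15). λ = (15 - 7)/(5 - 18) ≡ 8/10 mod 23. 10⁻¹ ≡ 7 (mod 23), so λ ≡ 10.
  x = λ² - 18 - 5 = 100 - 23 ≡ 8; y = λ·(18 - 8) - 7 ≡ 1. → (8, 1)

(8, 1)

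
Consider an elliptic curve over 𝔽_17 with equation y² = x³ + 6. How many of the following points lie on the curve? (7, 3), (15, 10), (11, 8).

(7, 3): 3² ≡ 9, rhs ≡ 9 → on.
(15, 10): 10² ≡ 15, rhs ≡ 15 → on.
(11, 8): 8² ≡ 13, rhs ≡ 11 → off.

2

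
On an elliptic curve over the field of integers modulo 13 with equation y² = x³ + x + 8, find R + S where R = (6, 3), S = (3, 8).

(6, 3) + (3, 8). λ = (8 - 3)/(3 - 6) ≡ 5/10 mod 13. 10⁻¹ ≡ 4 (mod 13), so λ ≡ 7.
  x = λ² - 6 - 3 = 49 - 9 ≡ 1; y = λ·(6 - 1) - 3 ≡ 6. → (1, 6)

(1, 6)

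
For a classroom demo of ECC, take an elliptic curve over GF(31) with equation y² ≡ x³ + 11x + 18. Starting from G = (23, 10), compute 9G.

Double-and-add on 9 = (1001)₂. Start with G = (23, 10) for the leading 1-bit.
double: tangent at (23, 10): λ = (3·23² + 11)/(2·10) ≡ 17/20. 20⁻¹ ≡ 14 (mod 31) since 20·14 = 280 ≡ 1, so λ ≡ 17·14 ≡ 21.
  x = λ² - 23 - 23 = 441 - 46 ≡ 23; y = λ·(23 - 23) - 10 ≡ 21. → (23, 21)
double: tangent at (23, 21): λ = (3·23² + 11)/(2·21) ≡ 17/11. 11⁻¹ ≡ 17 (mod 31), so λ ≡ 17·17 ≡ 10.
  x = λ² - 23 - 23 = 100 - 46 ≡ 23; y = λ·(23 - 23) - 21 ≡ 10. → (23, 10)
double: tangent at (23, 10): λ = (3·23² + 11)/(2·10) ≡ 17/20. 20⁻¹ ≡ 14 (mod 31), so λ ≡ 17·14 ≡ 21.
  x = λ² - 23 - 23 = 441 - 46 ≡ 23; y = λ·(23 - 23) - 10 ≡ 21. → (23, 21)
add G: (23, 21) + (23, 10): same x and y₁ ≡ -y₂, so the sum is O.

O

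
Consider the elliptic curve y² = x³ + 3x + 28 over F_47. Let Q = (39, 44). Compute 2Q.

tangent at (39, 44): λ = (3·39² + 3)/(2·44) ≡ 7/41. 41⁻¹ ≡ 39 (mod 47), so λ ≡ 7·39 ≡ 38.
  x = λ² - 39 - 39 = 1444 - 78 ≡ 3; y = λ·(39 - 3) - 44 ≡ 8. → (3, 8)

(3, 8)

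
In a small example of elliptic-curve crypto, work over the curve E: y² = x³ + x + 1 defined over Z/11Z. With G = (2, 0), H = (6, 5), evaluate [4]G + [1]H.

(6, 5)

First 4G:
Repeated addition: build up to 4G.
2G: (2, 0) + (2, 0): same x and y₁ ≡ -y₂, so the sum is 𝒪.
3G: 𝒪 + (2, 0) = (2, 0) (identity).
4G: (2, 0) + (2, 0): same x and y₁ ≡ -y₂, so the sum is 𝒪.
4G = 𝒪.
Finally 4G + H:
𝒪 + (6, 5) = (6, 5) (identity).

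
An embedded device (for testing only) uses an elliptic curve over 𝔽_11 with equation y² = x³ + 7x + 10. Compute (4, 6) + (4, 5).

O

The two points share x = 4 and their y-coordinates satisfy 6 + 5 ≡ 0 (mod 11), so they are inverses. Their sum is O.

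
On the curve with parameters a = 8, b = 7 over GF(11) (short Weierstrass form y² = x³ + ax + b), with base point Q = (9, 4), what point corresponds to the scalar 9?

Double-and-add on 9 = (1001)₂. Start with Q = (9, 4) for the leading 1-bit.
double: tangent at (9, 4): λ = (3·9² + 8)/(2·4) ≡ 9/8. 8⁻¹ ≡ 7 (mod 11), so λ ≡ 9·7 ≡ 8.
  x = λ² - 9 - 9 = 64 - 18 ≡ 2; y = λ·(9 - 2) - 4 ≡ 8. → (2, 8)
double: tangent at (2, 8): λ = (3·2² + 8)/(2·8) ≡ 9/5. 5⁻¹ ≡ 9 (mod 11), so λ ≡ 9·9 ≡ 4.
  x = λ² - 2 - 2 = 16 - 4 ≡ 1; y = λ·(2 - 1) - 8 ≡ 7. → (1, 7)
double: tangent at (1, 7): λ = (3·1² + 8)/(2·7) ≡ 0/3. 3⁻¹ ≡ 4 (mod 11), so λ ≡ 0·4 ≡ 0.
  x = λ² - 1 - 1 = 0 - 2 ≡ 9; y = λ·(1 - 9) - 7 ≡ 4. → (9, 4)
add Q: tangent at (9, 4): λ = (3·9² + 8)/(2·4) ≡ 9/8. 8⁻¹ ≡ 7 (mod 11), so λ ≡ 9·7 ≡ 8.
  x = λ² - 9 - 9 = 64 - 18 ≡ 2; y = λ·(9 - 2) - 4 ≡ 8. → (2, 8)

(2, 8)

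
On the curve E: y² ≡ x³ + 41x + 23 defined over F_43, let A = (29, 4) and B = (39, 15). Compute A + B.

(29, 4) + (39, 15). λ = (15 - 4)/(39 - 29) ≡ 11/10 mod 43. 10⁻¹ ≡ 13 (mod 43), so λ ≡ 14.
  x = λ² - 29 - 39 = 196 - 68 ≡ 42; y = λ·(29 - 42) - 4 ≡ 29. → (42, 29)

(42, 29)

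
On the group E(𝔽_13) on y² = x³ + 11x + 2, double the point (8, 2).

tangent at (8, 2): λ = (3·8² + 11)/(2·2) ≡ 8/4. 4⁻¹ ≡ 10 (mod 13), so λ ≡ 8·10 ≡ 2.
  x = λ² - 8 - 8 = 4 - 16 ≡ 1; y = λ·(8 - 1) - 2 ≡ 12. → (1, 12)

(1, 12)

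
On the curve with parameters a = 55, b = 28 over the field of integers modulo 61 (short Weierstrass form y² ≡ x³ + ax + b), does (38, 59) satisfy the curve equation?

y² = 59² ≡ 4; x³ + 55x + 28 = 56990 ≡ 16 (mod 61). 4 ≠ 16.

no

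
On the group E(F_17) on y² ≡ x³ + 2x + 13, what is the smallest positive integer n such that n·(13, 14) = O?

8

2P: tangent at (13, 14): λ = (3·13² + 2)/(2·14) ≡ 16/11. 11⁻¹ ≡ 14 (mod 17) since 11·14 = 154 ≡ 1, so λ ≡ 16·14 ≡ 3.
  x = λ² - 13 - 13 = 9 - 26 ≡ 0; y = λ·(13 - 0) - 14 ≡ 8. → (0, 8)
3P: (0, 8) + (13, 14). λ = (14 - 8)/(13 - 0) ≡ 6/13 mod 17. 13⁻¹ ≡ 4 (mod 17), so λ ≡ 7.
  x = λ² - 0 - 13 = 49 - 13 ≡ 2; y = λ·(0 - 2) - 8 ≡ 12. → (2, 12)
4P: (2, 12) + (13, 14). λ = (14 - 12)/(13 - 2) ≡ 2/11 mod 17. 11⁻¹ ≡ 14 (mod 17), so λ ≡ 11.
  x = λ² - 2 - 13 = 121 - 15 ≡ 4; y = λ·(2 - 4) - 12 ≡ 0. → (4, 0)
5P: (4, 0) + (13, 14). λ = (14 - 0)/(13 - 4) ≡ 14/9 mod 17. 9⁻¹ ≡ 2 (mod 17), so λ ≡ 11.
  x = λ² - 4 - 13 = 121 - 17 ≡ 2; y = λ·(4 - 2) - 0 ≡ 5. → (2, 5)
6P: (2, 5) + (13, 14). λ = (14 - 5)/(13 - 2) ≡ 9/11 mod 17. 11⁻¹ ≡ 14 (mod 17), so λ ≡ 7.
  x = λ² - 2 - 13 = 49 - 15 ≡ 0; y = λ·(2 - 0) - 5 ≡ 9. → (0, 9)
7P: (0, 9) + (13, 14). λ = (14 - 9)/(13 - 0) ≡ 5/13 mod 17. 13⁻¹ ≡ 4 (mod 17) since 13·4 = 52 ≡ 1, so λ ≡ 3.
  x = λ² - 0 - 13 = 9 - 13 ≡ 13; y = λ·(0 - 13) - 9 ≡ 3. → (13, 3)
8P: (13, 3) + (13, 14): same x and y₁ ≡ -y₂, so the sum is O.
8P = O, so the order is 8.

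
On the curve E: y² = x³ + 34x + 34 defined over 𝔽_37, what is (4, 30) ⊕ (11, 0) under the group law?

(23, 25)

(4, 30) + (11, 0). λ = (0 - 30)/(11 - 4) ≡ 7/7 mod 37. 7⁻¹ ≡ 16 (mod 37) since 7·16 = 112 ≡ 1, so λ ≡ 1.
  x = λ² - 4 - 11 = 1 - 15 ≡ 23; y = λ·(4 - 23) - 30 ≡ 25. → (23, 25)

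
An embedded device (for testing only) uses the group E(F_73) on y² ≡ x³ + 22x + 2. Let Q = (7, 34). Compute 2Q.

(13, 52)

tangent at (7, 34): λ = (3·7² + 22)/(2·34) ≡ 23/68. 68⁻¹ ≡ 29 (mod 73), so λ ≡ 23·29 ≡ 10.
  x = λ² - 7 - 7 = 100 - 14 ≡ 13; y = λ·(7 - 13) - 34 ≡ 52. → (13, 52)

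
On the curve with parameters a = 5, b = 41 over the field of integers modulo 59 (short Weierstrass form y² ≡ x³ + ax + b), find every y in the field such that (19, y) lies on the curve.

x³ + 5x + 41 = 6995 ≡ 33 (mod 59).
33 is a non-residue mod 59; no y exists.

none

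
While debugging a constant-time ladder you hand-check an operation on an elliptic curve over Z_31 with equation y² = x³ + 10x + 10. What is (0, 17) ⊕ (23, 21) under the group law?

(16, 22)

(0, 17) + (23, 21). λ = (21 - 17)/(23 - 0) ≡ 4/23 mod 31. 23⁻¹ ≡ 27 (mod 31) since 23·27 = 621 ≡ 1, so λ ≡ 15.
  x = λ² - 0 - 23 = 225 - 23 ≡ 16; y = λ·(0 - 16) - 17 ≡ 22. → (16, 22)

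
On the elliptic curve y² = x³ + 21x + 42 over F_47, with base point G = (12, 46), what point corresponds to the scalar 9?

Repeated addition: build up to 9G.
2G: tangent at (12, 46): λ = (3·12² + 21)/(2·46) ≡ 30/45. 45⁻¹ ≡ 23 (mod 47) since 45·23 = 1035 ≡ 1, so λ ≡ 30·23 ≡ 32.
  x = λ² - 12 - 12 = 1024 - 24 ≡ 13; y = λ·(12 - 13) - 46 ≡ 16. → (13, 16)
3G: (13, 16) + (12, 46). λ = (46 - 16)/(12 - 13) ≡ 30/46 mod 47. 46⁻¹ ≡ 46 (mod 47), so λ ≡ 17.
  x = λ² - 13 - 12 = 289 - 25 ≡ 29; y = λ·(13 - 29) - 16 ≡ 41. → (29, 41)
4G: (29, 41) + (12, 46). λ = (46 - 41)/(12 - 29) ≡ 5/30 mod 47. 30⁻¹ ≡ 11 (mod 47), so λ ≡ 8.
  x = λ² - 29 - 12 = 64 - 41 ≡ 23; y = λ·(29 - 23) - 41 ≡ 7. → (23, 7)
5G: (23, 7) + (12, 46). λ = (46 - 7)/(12 - 23) ≡ 39/36 mod 47. 36⁻¹ ≡ 17 (mod 47), so λ ≡ 5.
  x = λ² - 23 - 12 = 25 - 35 ≡ 37; y = λ·(23 - 37) - 7 ≡ 17. → (37, 17)
6G: (37, 17) + (12, 46). λ = (46 - 17)/(12 - 37) ≡ 29/22 mod 47. 22⁻¹ ≡ 15 (mod 47), so λ ≡ 12.
  x = λ² - 37 - 12 = 144 - 49 ≡ 1; y = λ·(37 - 1) - 17 ≡ 39. → (1, 39)
7G: (1, 39) + (12, 46). λ = (46 - 39)/(12 - 1) ≡ 7/11 mod 47. 11⁻¹ ≡ 30 (mod 47), so λ ≡ 22.
  x = λ² - 1 - 12 = 484 - 13 ≡ 1; y = λ·(1 - 1) - 39 ≡ 8. → (1, 8)
8G: (1, 8) + (12, 46). λ = (46 - 8)/(12 - 1) ≡ 38/11 mod 47. 11⁻¹ ≡ 30 (mod 47), so λ ≡ 12.
  x = λ² - 1 - 12 = 144 - 13 ≡ 37; y = λ·(1 - 37) - 8 ≡ 30. → (37, 30)
9G: (37, 30) + (12, 46). λ = (46 - 30)/(12 - 37) ≡ 16/22 mod 47. 22⁻¹ ≡ 15 (mod 47) since 22·15 = 330 ≡ 1, so λ ≡ 5.
  x = λ² - 37 - 12 = 25 - 49 ≡ 23; y = λ·(37 - 23) - 30 ≡ 40. → (23, 40)

(23, 40)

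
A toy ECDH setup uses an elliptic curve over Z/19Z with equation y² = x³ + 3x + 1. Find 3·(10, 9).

(18, 15)

Write P = (10, 9).
Repeated addition: build up to 3P.
2P: tangent at (10, 9): λ = (3·10² + 3)/(2·9) ≡ 18/18. 18⁻¹ ≡ 18 (mod 19) since 18·18 = 324 ≡ 1, so λ ≡ 18·18 ≡ 1.
  x = λ² - 10 - 10 = 1 - 20 ≡ 0; y = λ·(10 - 0) - 9 ≡ 1. → (0, 1)
3P: (0, 1) + (10, 9). λ = (9 - 1)/(10 - 0) ≡ 8/10 mod 19. 10⁻¹ ≡ 2 (mod 19), so λ ≡ 16.
  x = λ² - 0 - 10 = 256 - 10 ≡ 18; y = λ·(0 - 18) - 1 ≡ 15. → (18, 15)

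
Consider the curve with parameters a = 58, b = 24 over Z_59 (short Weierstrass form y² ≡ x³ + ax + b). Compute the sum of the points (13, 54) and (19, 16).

(13, 54) + (19, 16). λ = (16 - 54)/(19 - 13) ≡ 21/6 mod 59. 6⁻¹ ≡ 10 (mod 59), so λ ≡ 33.
  x = λ² - 13 - 19 = 1089 - 32 ≡ 54; y = λ·(13 - 54) - 54 ≡ 9. → (54, 9)

(54, 9)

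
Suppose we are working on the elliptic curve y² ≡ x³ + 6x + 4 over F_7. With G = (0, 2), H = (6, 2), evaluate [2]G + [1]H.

First 2G:
Repeated addition: build up to 2G.
2G: tangent at (0, 2): λ = (3·0² + 6)/(2·2) ≡ 6/4. 4⁻¹ ≡ 2 (mod 7) since 4·2 = 8 ≡ 1, so λ ≡ 6·2 ≡ 5.
  x = λ² - 0 - 0 = 25 - 0 ≡ 4; y = λ·(0 - 4) - 2 ≡ 6. → (4, 6)
2G = (4, 6).
Finally 2G + H:
(4, 6) + (6, 2). λ = (2 - 6)/(6 - 4) ≡ 3/2 mod 7. 2⁻¹ ≡ 4 (mod 7), so λ ≡ 5.
  x = λ² - 4 - 6 = 25 - 10 ≡ 1; y = λ·(4 - 1) - 6 ≡ 2. → (1, 2)

(1, 2)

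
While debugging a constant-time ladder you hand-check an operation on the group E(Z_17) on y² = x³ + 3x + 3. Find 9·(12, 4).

(12, 4)

Write Q = (12, 4).
Repeated addition: build up to 9Q.
2Q: tangent at (12, 4): λ = (3·12² + 3)/(2·4) ≡ 10/8. 8⁻¹ ≡ 15 (mod 17), so λ ≡ 10·15 ≡ 14.
  x = λ² - 12 - 12 = 196 - 24 ≡ 2; y = λ·(12 - 2) - 4 ≡ 0. → (2, 0)
3Q: (2, 0) + (12, 4). λ = (4 - 0)/(12 - 2) ≡ 4/10 mod 17. 10⁻¹ ≡ 12 (mod 17) since 10·12 = 120 ≡ 1, so λ ≡ 14.
  x = λ² - 2 - 12 = 196 - 14 ≡ 12; y = λ·(2 - 12) - 0 ≡ 13. → (12, 13)
4Q: (12, 13) + (12, 4): same x and y₁ ≡ -y₂, so the sum is the point at infinity.
5Q: the point at infinity + (12, 4) = (12, 4) (identity).
6Q: tangent at (12, 4): λ = (3·12² + 3)/(2·4) ≡ 10/8. 8⁻¹ ≡ 15 (mod 17), so λ ≡ 10·15 ≡ 14.
  x = λ² - 12 - 12 = 196 - 24 ≡ 2; y = λ·(12 - 2) - 4 ≡ 0. → (2, 0)
7Q: (2, 0) + (12, 4). λ = (4 - 0)/(12 - 2) ≡ 4/10 mod 17. 10⁻¹ ≡ 12 (mod 17) since 10·12 = 120 ≡ 1, so λ ≡ 14.
  x = λ² - 2 - 12 = 196 - 14 ≡ 12; y = λ·(2 - 12) - 0 ≡ 13. → (12, 13)
8Q: (12, 13) + (12, 4): same x and y₁ ≡ -y₂, so the sum is the point at infinity.
9Q: the point at infinity + (12, 4) = (12, 4) (identity).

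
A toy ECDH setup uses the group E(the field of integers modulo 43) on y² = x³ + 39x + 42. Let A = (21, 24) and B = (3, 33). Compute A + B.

(30, 2)

(21, 24) + (3, 33). λ = (33 - 24)/(3 - 21) ≡ 9/25 mod 43. 25⁻¹ ≡ 31 (mod 43) since 25·31 = 775 ≡ 1, so λ ≡ 21.
  x = λ² - 21 - 3 = 441 - 24 ≡ 30; y = λ·(21 - 30) - 24 ≡ 2. → (30, 2)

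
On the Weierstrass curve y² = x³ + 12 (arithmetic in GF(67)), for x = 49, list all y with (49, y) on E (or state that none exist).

x³ + 0x + 12 = 117661 ≡ 9 (mod 67).
Square roots of 9 mod 67: 3 and 64 (since 3² = 9 ≡ 9).

3, 64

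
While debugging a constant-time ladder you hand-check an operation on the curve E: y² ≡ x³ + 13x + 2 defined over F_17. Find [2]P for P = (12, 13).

(12, 4)

tangent at (12, 13): λ = (3·12² + 13)/(2·13) ≡ 3/9. 9⁻¹ ≡ 2 (mod 17), so λ ≡ 3·2 ≡ 6.
  x = λ² - 12 - 12 = 36 - 24 ≡ 12; y = λ·(12 - 12) - 13 ≡ 4. → (12, 4)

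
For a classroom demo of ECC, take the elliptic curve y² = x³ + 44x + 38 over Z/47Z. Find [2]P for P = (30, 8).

(36, 44)

tangent at (30, 8): λ = (3·30² + 44)/(2·8) ≡ 18/16. 16⁻¹ ≡ 3 (mod 47), so λ ≡ 18·3 ≡ 7.
  x = λ² - 30 - 30 = 49 - 60 ≡ 36; y = λ·(30 - 36) - 8 ≡ 44. → (36, 44)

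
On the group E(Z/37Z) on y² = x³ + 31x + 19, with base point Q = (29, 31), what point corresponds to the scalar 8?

Double-and-add on 8 = (1000)₂. Start with Q = (29, 31) for the leading 1-bit.
double: tangent at (29, 31): λ = (3·29² + 31)/(2·31) ≡ 1/25. 25⁻¹ ≡ 3 (mod 37) since 25·3 = 75 ≡ 1, so λ ≡ 1·3 ≡ 3.
  x = λ² - 29 - 29 = 9 - 58 ≡ 25; y = λ·(29 - 25) - 31 ≡ 18. → (25, 18)
double: tangent at (25, 18): λ = (3·25² + 31)/(2·18) ≡ 19/36. 36⁻¹ ≡ 36 (mod 37) since 36·36 = 1296 ≡ 1, so λ ≡ 19·36 ≡ 18.
  x = λ² - 25 - 25 = 324 - 50 ≡ 15; y = λ·(25 - 15) - 18 ≡ 14. → (15, 14)
double: tangent at (15, 14): λ = (3·15² + 31)/(2·14) ≡ 3/28. 28⁻¹ ≡ 4 (mod 37), so λ ≡ 3·4 ≡ 12.
  x = λ² - 15 - 15 = 144 - 30 ≡ 3; y = λ·(15 - 3) - 14 ≡ 19. → (3, 19)

(3, 19)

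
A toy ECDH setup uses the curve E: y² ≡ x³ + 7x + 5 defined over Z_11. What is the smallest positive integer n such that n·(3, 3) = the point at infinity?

2P: tangent at (3, 3): λ = (3·3² + 7)/(2·3) ≡ 1/6. 6⁻¹ ≡ 2 (mod 11) since 6·2 = 12 ≡ 1, so λ ≡ 1·2 ≡ 2.
  x = λ² - 3 - 3 = 4 - 6 ≡ 9; y = λ·(3 - 9) - 3 ≡ 7. → (9, 7)
3P: (9, 7) + (3, 3). λ = (3 - 7)/(3 - 9) ≡ 7/5 mod 11. 5⁻¹ ≡ 9 (mod 11), so λ ≡ 8.
  x = λ² - 9 - 3 = 64 - 12 ≡ 8; y = λ·(9 - 8) - 7 ≡ 1. → (8, 1)
4P: (8, 1) + (3, 3). λ = (3 - 1)/(3 - 8) ≡ 2/6 mod 11. 6⁻¹ ≡ 2 (mod 11), so λ ≡ 4.
  x = λ² - 8 - 3 = 16 - 11 ≡ 5; y = λ·(8 - 5) - 1 ≡ 0. → (5, 0)
5P: (5, 0) + (3, 3). λ = (3 - 0)/(3 - 5) ≡ 3/9 mod 11. 9⁻¹ ≡ 5 (mod 11), so λ ≡ 4.
  x = λ² - 5 - 3 = 16 - 8 ≡ 8; y = λ·(5 - 8) - 0 ≡ 10. → (8, 10)
6P: (8, 10) + (3, 3). λ = (3 - 10)/(3 - 8) ≡ 4/6 mod 11. 6⁻¹ ≡ 2 (mod 11) since 6·2 = 12 ≡ 1, so λ ≡ 8.
  x = λ² - 8 - 3 = 64 - 11 ≡ 9; y = λ·(8 - 9) - 10 ≡ 4. → (9, 4)
7P: (9, 4) + (3, 3). λ = (3 - 4)/(3 - 9) ≡ 10/5 mod 11. 5⁻¹ ≡ 9 (mod 11) since 5·9 = 45 ≡ 1, so λ ≡ 2.
  x = λ² - 9 - 3 = 4 - 12 ≡ 3; y = λ·(9 - 3) - 4 ≡ 8. → (3, 8)
8P: (3, 8) + (3, 3): same x and y₁ ≡ -y₂, so the sum is the point at infinity.
8P = the point at infinity, so the order is 8.

8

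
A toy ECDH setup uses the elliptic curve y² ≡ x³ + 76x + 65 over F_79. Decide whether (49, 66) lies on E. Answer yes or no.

y² = 66² ≡ 11; x³ + 76x + 65 = 121438 ≡ 15 (mod 79). 11 ≠ 15.

no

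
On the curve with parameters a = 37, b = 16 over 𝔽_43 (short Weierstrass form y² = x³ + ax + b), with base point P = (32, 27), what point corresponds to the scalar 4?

(10, 28)

Double-and-add on 4 = (100)₂. Start with P = (32, 27) for the leading 1-bit.
double: tangent at (32, 27): λ = (3·32² + 37)/(2·27) ≡ 13/11. 11⁻¹ ≡ 4 (mod 43), so λ ≡ 13·4 ≡ 9.
  x = λ² - 32 - 32 = 81 - 64 ≡ 17; y = λ·(32 - 17) - 27 ≡ 22. → (17, 22)
double: tangent at (17, 22): λ = (3·17² + 37)/(2·22) ≡ 1/1. 1⁻¹ ≡ 1 (mod 43), so λ ≡ 1·1 ≡ 1.
  x = λ² - 17 - 17 = 1 - 34 ≡ 10; y = λ·(17 - 10) - 22 ≡ 28. → (10, 28)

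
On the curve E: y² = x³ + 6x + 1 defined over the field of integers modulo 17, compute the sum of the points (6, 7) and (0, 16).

(6, 7) + (0, 16). λ = (16 - 7)/(0 - 6) ≡ 9/11 mod 17. 11⁻¹ ≡ 14 (mod 17), so λ ≡ 7.
  x = λ² - 6 - 0 = 49 - 6 ≡ 9; y = λ·(6 - 9) - 7 ≡ 6. → (9, 6)

(9, 6)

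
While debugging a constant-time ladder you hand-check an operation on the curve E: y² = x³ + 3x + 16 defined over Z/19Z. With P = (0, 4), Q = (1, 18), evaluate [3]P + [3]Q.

First 3P:
Repeated addition: build up to 3P.
2P: tangent at (0, 4): λ = (3·0² + 3)/(2·4) ≡ 3/8. 8⁻¹ ≡ 12 (mod 19), so λ ≡ 3·12 ≡ 17.
  x = λ² - 0 - 0 = 289 - 0 ≡ 4; y = λ·(0 - 4) - 4 ≡ 4. → (4, 4)
3P: (4, 4) + (0, 4). λ = (4 - 4)/(0 - 4) ≡ 0/15 mod 19. 15⁻¹ ≡ 14 (mod 19), so λ ≡ 0.
  x = λ² - 4 - 0 = 0 - 4 ≡ 15; y = λ·(4 - 15) - 4 ≡ 15. → (15, 15)
3P = (15, 15).
Next 3Q:
Repeated addition: build up to 3Q.
2Q: tangent at (1, 18): λ = (3·1² + 3)/(2·18) ≡ 6/17. 17⁻¹ ≡ 9 (mod 19), so λ ≡ 6·9 ≡ 16.
  x = λ² - 1 - 1 = 256 - 2 ≡ 7; y = λ·(1 - 7) - 18 ≡ 0. → (7, 0)
3Q: (7, 0) + (1, 18). λ = (18 - 0)/(1 - 7) ≡ 18/13 mod 19. 13⁻¹ ≡ 3 (mod 19), so λ ≡ 16.
  x = λ² - 7 - 1 = 256 - 8 ≡ 1; y = λ·(7 - 1) - 0 ≡ 1. → (1, 1)
3Q = (1, 1).
Finally 3P + 3Q:
(15, 15) + (1, 1). λ = (1 - 15)/(1 - 15) ≡ 5/5 mod 19. 5⁻¹ ≡ 4 (mod 19) since 5·4 = 20 ≡ 1, so λ ≡ 1.
  x = λ² - 15 - 1 = 1 - 16 ≡ 4; y = λ·(15 - 4) - 15 ≡ 15. → (4, 15)

(4, 15)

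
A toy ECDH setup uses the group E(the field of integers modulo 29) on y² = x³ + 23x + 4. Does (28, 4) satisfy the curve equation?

y² = 4² ≡ 16; x³ + 23x + 4 = 22600 ≡ 9 (mod 29). 16 ≠ 9.

no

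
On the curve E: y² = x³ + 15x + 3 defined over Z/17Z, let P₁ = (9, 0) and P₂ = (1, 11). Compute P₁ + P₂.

(15, 4)

(9, 0) + (1, 11). λ = (11 - 0)/(1 - 9) ≡ 11/9 mod 17. 9⁻¹ ≡ 2 (mod 17), so λ ≡ 5.
  x = λ² - 9 - 1 = 25 - 10 ≡ 15; y = λ·(9 - 15) - 0 ≡ 4. → (15, 4)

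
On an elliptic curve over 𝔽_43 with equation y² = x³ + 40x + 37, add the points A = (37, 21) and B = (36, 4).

(1, 32)

(37, 21) + (36, 4). λ = (4 - 21)/(36 - 37) ≡ 26/42 mod 43. 42⁻¹ ≡ 42 (mod 43) since 42·42 = 1764 ≡ 1, so λ ≡ 17.
  x = λ² - 37 - 36 = 289 - 73 ≡ 1; y = λ·(37 - 1) - 21 ≡ 32. → (1, 32)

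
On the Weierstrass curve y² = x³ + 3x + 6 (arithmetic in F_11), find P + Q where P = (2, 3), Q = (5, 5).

(2, 8)

(2, 3) + (5, 5). λ = (5 - 3)/(5 - 2) ≡ 2/3 mod 11. 3⁻¹ ≡ 4 (mod 11), so λ ≡ 8.
  x = λ² - 2 - 5 = 64 - 7 ≡ 2; y = λ·(2 - 2) - 3 ≡ 8. → (2, 8)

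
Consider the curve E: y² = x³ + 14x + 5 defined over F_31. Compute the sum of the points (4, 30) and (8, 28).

(27, 28)

(4, 30) + (8, 28). λ = (28 - 30)/(8 - 4) ≡ 29/4 mod 31. 4⁻¹ ≡ 8 (mod 31), so λ ≡ 15.
  x = λ² - 4 - 8 = 225 - 12 ≡ 27; y = λ·(4 - 27) - 30 ≡ 28. → (27, 28)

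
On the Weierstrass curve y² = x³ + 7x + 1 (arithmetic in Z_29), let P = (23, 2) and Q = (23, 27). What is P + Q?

O

The two points share x = 23 and their y-coordinates satisfy 2 + 27 ≡ 0 (mod 29), so they are inverses. Their sum is O.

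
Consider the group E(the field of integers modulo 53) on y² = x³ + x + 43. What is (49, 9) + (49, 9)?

(46, 8)

tangent at (49, 9): λ = (3·49² + 1)/(2·9) ≡ 49/18. 18⁻¹ ≡ 3 (mod 53) since 18·3 = 54 ≡ 1, so λ ≡ 49·3 ≡ 41.
  x = λ² - 49 - 49 = 1681 - 98 ≡ 46; y = λ·(49 - 46) - 9 ≡ 8. → (46, 8)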